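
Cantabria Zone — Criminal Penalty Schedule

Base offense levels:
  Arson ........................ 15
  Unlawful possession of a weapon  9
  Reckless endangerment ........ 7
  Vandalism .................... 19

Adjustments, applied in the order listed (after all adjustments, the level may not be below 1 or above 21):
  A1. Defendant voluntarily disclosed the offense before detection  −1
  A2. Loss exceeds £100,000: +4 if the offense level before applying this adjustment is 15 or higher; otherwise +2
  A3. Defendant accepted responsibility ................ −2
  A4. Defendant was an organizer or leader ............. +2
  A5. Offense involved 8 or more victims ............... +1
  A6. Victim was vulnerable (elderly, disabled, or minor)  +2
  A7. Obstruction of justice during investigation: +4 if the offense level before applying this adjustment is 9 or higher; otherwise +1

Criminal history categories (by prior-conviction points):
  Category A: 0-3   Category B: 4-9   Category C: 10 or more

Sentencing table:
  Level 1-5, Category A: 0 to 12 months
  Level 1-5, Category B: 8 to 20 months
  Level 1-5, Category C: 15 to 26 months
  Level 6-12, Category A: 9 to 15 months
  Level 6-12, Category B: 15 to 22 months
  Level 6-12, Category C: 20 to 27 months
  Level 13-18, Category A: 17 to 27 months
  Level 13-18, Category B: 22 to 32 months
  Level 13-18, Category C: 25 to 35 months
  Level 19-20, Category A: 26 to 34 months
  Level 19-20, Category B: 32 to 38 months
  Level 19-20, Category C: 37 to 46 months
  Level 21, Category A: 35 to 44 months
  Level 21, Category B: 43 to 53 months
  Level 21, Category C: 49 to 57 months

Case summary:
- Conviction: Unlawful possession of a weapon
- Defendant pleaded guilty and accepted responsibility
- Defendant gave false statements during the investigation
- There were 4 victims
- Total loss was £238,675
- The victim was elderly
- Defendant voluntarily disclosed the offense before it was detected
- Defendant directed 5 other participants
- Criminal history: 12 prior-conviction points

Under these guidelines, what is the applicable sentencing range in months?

Base offense level for unlawful possession of a weapon: 9.
A1 applies: 9 − 1 = 8.
A2 applies (level before this adjustment is 8 < 15, so +2): 8 + 2 = 10.
A3 applies: 10 − 2 = 8.
A4 applies: 8 + 2 = 10.
A5 does not apply.
A6 applies: 10 + 2 = 12.
A7 applies (level before this adjustment is 12 ≥ 9, so +4): 12 + 4 = 16.
Final offense level: 16.
Criminal history: 12 prior points → Category C (10+).
Level 16 falls in the 13-18 band.
Grid: Level 13-18 × Category C = 25-35 months.

25-35 months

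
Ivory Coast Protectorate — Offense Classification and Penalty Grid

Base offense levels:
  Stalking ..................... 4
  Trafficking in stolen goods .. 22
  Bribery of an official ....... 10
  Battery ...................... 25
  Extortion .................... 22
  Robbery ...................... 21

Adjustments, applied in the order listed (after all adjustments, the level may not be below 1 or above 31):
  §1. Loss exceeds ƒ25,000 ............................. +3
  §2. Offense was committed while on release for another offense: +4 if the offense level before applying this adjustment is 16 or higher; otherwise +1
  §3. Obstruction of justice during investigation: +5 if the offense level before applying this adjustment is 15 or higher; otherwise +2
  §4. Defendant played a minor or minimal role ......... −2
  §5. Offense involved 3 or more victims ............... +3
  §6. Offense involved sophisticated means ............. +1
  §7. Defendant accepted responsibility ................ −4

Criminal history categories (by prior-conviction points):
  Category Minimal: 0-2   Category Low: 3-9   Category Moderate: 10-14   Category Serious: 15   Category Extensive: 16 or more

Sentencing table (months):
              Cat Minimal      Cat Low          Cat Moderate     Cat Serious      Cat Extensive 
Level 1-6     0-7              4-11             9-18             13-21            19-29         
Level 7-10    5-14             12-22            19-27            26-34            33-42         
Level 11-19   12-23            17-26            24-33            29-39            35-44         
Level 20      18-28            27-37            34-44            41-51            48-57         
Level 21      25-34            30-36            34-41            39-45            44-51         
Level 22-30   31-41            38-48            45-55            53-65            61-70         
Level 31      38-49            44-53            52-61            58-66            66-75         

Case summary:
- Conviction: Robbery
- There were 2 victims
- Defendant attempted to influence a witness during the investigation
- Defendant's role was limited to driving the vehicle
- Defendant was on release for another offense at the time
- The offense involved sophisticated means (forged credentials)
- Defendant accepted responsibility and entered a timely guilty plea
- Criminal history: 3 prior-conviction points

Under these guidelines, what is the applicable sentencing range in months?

38-48 months

Base offense level for robbery: 21.
§1 does not apply.
§2 applies (level before this adjustment is 21 ≥ 16, so +4): 21 + 4 = 25.
§3 applies (level before this adjustment is 25 ≥ 15, so +5): 25 + 5 = 30.
§4 applies: 30 − 2 = 28.
§6 applies: 28 + 1 = 29.
§7 applies: 29 − 4 = 25.
Final offense level: 25.
Criminal history: 3 prior points → Category Low (3-9).
Level 25 falls in the 22-30 band.
Grid: Level 22-30 × Category Low = 38-48 months.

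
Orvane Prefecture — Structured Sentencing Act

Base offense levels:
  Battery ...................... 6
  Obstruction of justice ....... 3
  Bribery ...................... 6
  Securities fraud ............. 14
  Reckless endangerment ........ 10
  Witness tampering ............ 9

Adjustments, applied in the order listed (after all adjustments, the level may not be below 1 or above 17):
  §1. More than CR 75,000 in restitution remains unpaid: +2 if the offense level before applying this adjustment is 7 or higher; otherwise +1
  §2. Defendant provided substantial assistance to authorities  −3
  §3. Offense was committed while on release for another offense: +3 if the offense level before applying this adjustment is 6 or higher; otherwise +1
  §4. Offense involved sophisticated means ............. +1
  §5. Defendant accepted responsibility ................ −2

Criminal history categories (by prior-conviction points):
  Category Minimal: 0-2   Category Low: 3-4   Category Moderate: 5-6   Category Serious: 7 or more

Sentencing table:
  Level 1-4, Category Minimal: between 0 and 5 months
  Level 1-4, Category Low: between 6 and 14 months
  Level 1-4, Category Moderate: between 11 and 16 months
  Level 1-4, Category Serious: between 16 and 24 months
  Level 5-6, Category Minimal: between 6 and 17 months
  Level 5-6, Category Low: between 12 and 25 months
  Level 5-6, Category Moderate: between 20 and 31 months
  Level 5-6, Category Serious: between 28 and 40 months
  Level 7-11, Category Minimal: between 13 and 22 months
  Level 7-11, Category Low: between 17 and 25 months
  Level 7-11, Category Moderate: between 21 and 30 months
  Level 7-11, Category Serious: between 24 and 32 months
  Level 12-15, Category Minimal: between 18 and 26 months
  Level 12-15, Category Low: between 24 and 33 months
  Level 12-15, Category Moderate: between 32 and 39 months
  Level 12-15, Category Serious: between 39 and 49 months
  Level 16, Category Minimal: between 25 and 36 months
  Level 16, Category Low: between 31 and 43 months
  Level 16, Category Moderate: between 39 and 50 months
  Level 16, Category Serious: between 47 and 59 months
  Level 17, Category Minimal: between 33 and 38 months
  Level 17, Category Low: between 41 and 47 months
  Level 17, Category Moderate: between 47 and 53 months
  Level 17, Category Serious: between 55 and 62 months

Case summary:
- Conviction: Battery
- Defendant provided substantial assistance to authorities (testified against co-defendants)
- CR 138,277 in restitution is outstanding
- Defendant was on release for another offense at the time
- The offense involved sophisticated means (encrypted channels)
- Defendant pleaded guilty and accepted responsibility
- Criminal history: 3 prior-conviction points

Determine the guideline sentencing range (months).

6-14 months

Base offense level for battery: 6.
§1 applies (level before this adjustment is 6 < 7, so +1): 6 + 1 = 7.
§2 applies: 7 − 3 = 4.
§3 applies (level before this adjustment is 4 < 6, so +1): 4 + 1 = 5.
§4 applies: 5 + 1 = 6.
§5 applies: 6 − 2 = 4.
Final offense level: 4.
Criminal history: 3 prior points → Category Low (3-4).
Level 4 falls in the 1-4 band.
Grid: Level 1-4 × Category Low = 6-14 months.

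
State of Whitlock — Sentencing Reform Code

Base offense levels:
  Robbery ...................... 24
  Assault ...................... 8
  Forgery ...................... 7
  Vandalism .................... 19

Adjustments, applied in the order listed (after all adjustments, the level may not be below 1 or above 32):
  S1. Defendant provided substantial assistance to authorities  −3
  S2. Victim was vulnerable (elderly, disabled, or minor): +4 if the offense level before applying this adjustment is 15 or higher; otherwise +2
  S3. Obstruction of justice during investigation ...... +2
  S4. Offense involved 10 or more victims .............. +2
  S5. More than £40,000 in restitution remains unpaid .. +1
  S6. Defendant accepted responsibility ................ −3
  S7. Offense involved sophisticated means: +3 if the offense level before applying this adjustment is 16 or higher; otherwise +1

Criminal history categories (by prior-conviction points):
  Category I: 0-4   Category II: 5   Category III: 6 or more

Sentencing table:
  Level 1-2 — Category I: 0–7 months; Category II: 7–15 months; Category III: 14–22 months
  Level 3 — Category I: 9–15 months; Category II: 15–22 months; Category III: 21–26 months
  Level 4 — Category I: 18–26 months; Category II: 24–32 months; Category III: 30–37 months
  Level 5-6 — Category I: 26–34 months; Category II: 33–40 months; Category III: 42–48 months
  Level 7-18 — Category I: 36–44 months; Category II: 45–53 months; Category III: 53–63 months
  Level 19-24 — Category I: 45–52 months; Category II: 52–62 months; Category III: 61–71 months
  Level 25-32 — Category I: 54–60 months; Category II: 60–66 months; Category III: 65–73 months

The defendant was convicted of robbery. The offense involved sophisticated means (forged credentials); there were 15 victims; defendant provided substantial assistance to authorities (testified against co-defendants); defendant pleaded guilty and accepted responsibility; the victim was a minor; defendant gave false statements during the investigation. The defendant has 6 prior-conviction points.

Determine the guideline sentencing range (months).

65-73 months

Base offense level for robbery: 24.
S1 applies: 24 − 3 = 21.
S2 applies (level before this adjustment is 21 ≥ 15, so +4): 21 + 4 = 25.
S3 applies: 25 + 2 = 27.
S4 applies: 27 + 2 = 29.
S6 applies: 29 − 3 = 26.
S7 applies (level before this adjustment is 26 ≥ 16, so +3): 26 + 3 = 29.
Final offense level: 29.
Criminal history: 6 prior points → Category III (6+).
Level 29 falls in the 25-32 band.
Grid: Level 25-32 × Category III = 65-73 months.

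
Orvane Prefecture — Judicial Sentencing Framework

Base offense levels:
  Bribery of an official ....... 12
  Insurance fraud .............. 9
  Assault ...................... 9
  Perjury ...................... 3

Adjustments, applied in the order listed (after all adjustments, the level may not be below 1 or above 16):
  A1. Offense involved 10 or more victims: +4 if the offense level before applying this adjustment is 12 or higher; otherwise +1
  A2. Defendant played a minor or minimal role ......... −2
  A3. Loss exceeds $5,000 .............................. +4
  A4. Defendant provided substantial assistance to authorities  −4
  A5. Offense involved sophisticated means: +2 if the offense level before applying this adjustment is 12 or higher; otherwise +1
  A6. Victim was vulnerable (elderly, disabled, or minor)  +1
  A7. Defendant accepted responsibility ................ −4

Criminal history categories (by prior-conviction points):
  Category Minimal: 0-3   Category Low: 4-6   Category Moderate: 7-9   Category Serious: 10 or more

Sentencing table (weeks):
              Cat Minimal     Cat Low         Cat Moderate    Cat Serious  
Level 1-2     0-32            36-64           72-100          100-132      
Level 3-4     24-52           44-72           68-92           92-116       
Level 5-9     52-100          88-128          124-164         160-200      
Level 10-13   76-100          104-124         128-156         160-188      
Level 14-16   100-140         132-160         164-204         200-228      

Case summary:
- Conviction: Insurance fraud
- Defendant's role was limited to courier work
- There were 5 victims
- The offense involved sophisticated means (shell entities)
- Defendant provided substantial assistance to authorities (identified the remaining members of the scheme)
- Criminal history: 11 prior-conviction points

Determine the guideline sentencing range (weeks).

92-116 weeks

Base offense level for insurance fraud: 9.
A1 does not apply.
A2 applies: 9 − 2 = 7.
A3 does not apply.
A4 applies: 7 − 4 = 3.
A5 applies (level before this adjustment is 3 < 12, so +1): 3 + 1 = 4.
A7 does not apply.
Final offense level: 4.
Criminal history: 11 prior points → Category Serious (10+).
Level 4 falls in the 3-4 band.
Grid: Level 3-4 × Category Serious = 92-116 weeks.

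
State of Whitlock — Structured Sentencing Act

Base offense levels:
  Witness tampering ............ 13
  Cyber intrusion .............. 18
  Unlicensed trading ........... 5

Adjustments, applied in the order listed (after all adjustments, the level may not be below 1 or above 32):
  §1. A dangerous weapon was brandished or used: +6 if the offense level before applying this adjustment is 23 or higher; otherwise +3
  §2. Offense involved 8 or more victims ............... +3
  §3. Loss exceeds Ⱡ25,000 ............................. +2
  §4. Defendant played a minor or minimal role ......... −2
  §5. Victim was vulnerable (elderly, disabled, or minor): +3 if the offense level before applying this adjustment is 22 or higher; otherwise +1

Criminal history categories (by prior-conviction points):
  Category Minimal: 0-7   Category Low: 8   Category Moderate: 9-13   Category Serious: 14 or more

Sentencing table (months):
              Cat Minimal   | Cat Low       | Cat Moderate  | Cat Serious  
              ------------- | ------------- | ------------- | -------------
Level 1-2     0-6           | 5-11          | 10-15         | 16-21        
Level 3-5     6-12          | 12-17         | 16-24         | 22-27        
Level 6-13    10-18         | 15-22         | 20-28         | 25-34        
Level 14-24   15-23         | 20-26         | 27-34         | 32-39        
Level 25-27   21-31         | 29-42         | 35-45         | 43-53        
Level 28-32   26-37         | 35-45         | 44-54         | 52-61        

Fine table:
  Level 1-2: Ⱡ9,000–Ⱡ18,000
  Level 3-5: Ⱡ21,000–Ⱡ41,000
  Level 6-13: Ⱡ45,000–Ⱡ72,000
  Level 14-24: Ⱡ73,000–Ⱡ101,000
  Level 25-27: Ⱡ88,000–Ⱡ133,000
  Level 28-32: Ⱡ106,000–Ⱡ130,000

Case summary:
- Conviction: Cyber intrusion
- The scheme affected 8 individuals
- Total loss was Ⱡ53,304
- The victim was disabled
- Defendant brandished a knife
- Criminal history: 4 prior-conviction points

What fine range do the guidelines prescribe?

Ⱡ106,000–Ⱡ130,000

Base offense level for cyber intrusion: 18.
§1 applies (level before this adjustment is 18 < 23, so +3): 18 + 3 = 21.
§2 applies: 21 + 3 = 24.
§3 applies: 24 + 2 = 26.
§4 does not apply.
§5 applies (level before this adjustment is 26 ≥ 22, so +3): 26 + 3 = 29.
Final offense level: 29.
Level 29 falls in the 28-32 band.
Fine table: Level 28-32 → Ⱡ106,000–Ⱡ130,000.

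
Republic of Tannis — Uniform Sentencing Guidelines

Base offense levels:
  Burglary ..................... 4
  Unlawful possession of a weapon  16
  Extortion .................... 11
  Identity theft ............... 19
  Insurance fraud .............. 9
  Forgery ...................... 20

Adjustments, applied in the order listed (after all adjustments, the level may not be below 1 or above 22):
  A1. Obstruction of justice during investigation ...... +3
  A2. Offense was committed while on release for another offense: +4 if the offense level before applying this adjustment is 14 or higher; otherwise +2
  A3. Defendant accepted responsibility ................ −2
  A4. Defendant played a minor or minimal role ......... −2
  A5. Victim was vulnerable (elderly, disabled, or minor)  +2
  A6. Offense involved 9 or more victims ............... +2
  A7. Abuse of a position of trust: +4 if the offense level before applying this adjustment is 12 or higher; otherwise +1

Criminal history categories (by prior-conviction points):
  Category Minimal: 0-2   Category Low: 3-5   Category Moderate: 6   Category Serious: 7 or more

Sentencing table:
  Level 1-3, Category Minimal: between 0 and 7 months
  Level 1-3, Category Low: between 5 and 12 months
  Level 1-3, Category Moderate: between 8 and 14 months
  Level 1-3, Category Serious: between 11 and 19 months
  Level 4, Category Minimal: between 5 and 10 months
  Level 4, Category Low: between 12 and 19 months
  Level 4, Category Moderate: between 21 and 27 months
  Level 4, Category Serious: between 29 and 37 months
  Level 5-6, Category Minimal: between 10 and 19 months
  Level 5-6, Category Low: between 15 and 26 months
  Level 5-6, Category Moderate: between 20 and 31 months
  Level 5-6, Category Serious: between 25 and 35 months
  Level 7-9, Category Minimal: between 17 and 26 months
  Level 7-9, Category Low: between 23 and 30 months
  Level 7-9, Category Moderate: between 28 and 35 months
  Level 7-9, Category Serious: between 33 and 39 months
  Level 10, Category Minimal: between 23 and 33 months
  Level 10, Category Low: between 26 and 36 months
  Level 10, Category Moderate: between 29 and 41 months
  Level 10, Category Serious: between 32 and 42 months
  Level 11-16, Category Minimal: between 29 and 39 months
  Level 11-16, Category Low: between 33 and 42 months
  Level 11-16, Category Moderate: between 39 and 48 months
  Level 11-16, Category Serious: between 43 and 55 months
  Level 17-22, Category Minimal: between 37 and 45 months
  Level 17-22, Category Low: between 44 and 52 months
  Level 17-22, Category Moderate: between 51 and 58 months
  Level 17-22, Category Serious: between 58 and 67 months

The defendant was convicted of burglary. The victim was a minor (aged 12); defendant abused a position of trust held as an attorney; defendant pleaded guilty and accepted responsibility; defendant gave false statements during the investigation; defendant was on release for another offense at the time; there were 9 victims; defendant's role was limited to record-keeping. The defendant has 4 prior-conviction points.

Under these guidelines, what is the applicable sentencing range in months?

Base offense level for burglary: 4.
A1 applies: 4 + 3 = 7.
A2 applies (level before this adjustment is 7 < 14, so +2): 7 + 2 = 9.
A3 applies: 9 − 2 = 7.
A4 applies: 7 − 2 = 5.
A5 applies: 5 + 2 = 7.
A6 applies: 7 + 2 = 9.
A7 applies (level before this adjustment is 9 < 12, so +1): 9 + 1 = 10.
Final offense level: 10.
Criminal history: 4 prior points → Category Low (3-5).
Level 10 falls in the 10 band.
Grid: Level 10 × Category Low = 26-36 months.

26-36 months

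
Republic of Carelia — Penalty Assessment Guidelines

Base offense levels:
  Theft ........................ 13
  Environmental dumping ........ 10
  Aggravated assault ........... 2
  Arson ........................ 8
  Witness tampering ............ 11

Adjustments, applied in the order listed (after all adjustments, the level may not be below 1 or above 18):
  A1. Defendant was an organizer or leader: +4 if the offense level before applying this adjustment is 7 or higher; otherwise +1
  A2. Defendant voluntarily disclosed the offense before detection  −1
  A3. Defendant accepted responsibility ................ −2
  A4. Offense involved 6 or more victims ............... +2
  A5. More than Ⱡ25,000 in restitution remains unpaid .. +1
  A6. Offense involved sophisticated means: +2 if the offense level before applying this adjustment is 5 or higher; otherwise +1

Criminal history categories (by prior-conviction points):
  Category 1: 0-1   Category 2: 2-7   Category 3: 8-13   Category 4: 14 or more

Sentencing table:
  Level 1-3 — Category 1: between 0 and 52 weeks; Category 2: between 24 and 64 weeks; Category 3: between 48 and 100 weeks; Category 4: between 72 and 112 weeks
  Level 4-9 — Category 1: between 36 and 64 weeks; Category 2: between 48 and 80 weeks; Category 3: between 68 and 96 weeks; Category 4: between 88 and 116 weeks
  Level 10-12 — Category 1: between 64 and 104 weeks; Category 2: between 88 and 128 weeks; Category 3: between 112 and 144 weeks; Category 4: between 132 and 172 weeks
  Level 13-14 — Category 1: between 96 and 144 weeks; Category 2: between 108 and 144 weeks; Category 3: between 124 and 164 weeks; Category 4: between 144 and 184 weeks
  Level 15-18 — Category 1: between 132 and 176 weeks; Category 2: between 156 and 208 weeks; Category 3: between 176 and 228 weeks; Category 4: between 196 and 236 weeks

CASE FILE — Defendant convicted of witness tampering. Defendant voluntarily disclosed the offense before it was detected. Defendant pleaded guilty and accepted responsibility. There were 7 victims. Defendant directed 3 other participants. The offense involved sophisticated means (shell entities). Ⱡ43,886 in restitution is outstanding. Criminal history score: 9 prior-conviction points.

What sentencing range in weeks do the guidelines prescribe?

Base offense level for witness tampering: 11.
A1 applies (level before this adjustment is 11 ≥ 7, so +4): 11 + 4 = 15.
A2 applies: 15 − 1 = 14.
A3 applies: 14 − 2 = 12.
A4 applies: 12 + 2 = 14.
A5 applies: 14 + 1 = 15.
A6 applies (level before this adjustment is 15 ≥ 5, so +2): 15 + 2 = 17.
Final offense level: 17.
Criminal history: 9 prior points → Category 3 (8-13).
Level 17 falls in the 15-18 band.
Grid: Level 15-18 × Category 3 = 176-228 weeks.

176-228 weeks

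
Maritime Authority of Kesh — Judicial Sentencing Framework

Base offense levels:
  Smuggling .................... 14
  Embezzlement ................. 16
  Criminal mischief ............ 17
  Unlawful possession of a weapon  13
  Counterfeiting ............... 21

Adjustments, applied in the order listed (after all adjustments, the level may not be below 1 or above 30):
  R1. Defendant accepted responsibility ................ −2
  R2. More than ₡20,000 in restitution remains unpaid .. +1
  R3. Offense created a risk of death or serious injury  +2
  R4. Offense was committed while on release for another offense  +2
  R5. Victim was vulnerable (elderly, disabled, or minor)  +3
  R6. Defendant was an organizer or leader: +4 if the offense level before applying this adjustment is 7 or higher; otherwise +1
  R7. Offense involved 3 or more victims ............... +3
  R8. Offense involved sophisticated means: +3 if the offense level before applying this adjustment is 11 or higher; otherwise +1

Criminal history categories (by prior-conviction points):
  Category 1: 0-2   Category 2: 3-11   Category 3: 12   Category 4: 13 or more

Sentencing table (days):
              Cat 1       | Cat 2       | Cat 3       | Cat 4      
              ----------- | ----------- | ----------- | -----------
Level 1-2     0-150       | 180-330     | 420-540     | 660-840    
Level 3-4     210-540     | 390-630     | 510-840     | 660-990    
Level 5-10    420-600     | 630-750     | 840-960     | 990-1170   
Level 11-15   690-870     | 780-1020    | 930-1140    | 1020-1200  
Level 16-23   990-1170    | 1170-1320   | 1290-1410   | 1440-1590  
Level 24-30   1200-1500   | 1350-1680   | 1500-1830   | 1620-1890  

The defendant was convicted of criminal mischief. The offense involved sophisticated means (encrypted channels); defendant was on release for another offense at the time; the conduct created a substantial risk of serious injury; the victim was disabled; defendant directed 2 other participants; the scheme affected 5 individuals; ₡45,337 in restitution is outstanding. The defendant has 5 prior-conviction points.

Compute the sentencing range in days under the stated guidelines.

Base offense level for criminal mischief: 17.
R2 applies: 17 + 1 = 18.
R3 applies: 18 + 2 = 20.
R4 applies: 20 + 2 = 22.
R5 applies: 22 + 3 = 25.
R6 applies (level before this adjustment is 25 ≥ 7, so +4): 25 + 4 = 29.
R7 applies: 29 + 3 = 32.
R8 applies (level before this adjustment is 32 ≥ 11, so +3): 32 + 3 = 35.
Level 35 exceeds the maximum of 30; capped at 30.
Final offense level: 30.
Criminal history: 5 prior points → Category 2 (3-11).
Level 30 falls in the 24-30 band.
Grid: Level 24-30 × Category 2 = 1350-1680 days.

1350-1680 days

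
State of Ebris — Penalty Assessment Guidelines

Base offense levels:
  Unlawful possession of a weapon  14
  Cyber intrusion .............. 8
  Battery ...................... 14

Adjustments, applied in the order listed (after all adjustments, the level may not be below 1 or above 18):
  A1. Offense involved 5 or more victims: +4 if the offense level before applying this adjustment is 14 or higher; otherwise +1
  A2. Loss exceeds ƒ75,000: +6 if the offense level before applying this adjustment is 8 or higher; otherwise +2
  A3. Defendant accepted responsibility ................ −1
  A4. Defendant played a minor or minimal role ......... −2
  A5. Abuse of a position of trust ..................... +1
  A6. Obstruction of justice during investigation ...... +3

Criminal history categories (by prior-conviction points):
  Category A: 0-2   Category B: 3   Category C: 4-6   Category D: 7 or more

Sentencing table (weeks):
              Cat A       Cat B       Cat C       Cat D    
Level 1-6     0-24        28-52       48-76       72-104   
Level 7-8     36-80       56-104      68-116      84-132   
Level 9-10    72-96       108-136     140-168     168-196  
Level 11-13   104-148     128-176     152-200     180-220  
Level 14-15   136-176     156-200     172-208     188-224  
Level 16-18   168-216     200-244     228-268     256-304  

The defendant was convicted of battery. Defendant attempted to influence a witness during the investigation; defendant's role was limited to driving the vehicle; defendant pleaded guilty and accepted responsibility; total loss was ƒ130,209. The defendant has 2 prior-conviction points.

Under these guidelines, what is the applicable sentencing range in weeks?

Base offense level for battery: 14.
A2 applies (level before this adjustment is 14 ≥ 8, so +6): 14 + 6 = 20.
A3 applies: 20 − 1 = 19.
A4 applies: 19 − 2 = 17.
A6 applies: 17 + 3 = 20.
Level 20 exceeds the maximum of 18; capped at 18.
Final offense level: 18.
Criminal history: 2 prior points → Category A (0-2).
Level 18 falls in the 16-18 band.
Grid: Level 16-18 × Category A = 168-216 weeks.

168-216 weeks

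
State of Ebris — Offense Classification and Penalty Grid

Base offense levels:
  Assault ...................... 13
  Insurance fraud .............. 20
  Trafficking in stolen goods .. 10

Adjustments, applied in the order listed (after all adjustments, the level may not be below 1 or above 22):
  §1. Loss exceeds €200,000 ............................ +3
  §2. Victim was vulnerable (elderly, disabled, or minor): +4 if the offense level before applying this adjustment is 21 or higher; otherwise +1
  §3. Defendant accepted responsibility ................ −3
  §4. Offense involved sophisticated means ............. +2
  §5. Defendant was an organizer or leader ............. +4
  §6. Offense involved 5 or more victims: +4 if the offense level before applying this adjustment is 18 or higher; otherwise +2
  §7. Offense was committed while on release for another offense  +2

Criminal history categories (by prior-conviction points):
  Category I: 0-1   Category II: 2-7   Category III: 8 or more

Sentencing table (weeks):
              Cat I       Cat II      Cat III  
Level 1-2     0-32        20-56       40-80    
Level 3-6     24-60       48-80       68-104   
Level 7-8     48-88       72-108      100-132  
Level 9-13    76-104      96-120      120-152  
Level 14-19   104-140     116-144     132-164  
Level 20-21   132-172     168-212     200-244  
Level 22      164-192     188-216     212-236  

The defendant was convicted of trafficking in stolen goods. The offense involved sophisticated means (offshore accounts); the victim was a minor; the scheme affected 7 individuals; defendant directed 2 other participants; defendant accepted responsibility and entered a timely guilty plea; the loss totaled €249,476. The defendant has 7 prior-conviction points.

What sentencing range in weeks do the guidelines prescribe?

116-144 weeks

Base offense level for trafficking in stolen goods: 10.
§1 applies: 10 + 3 = 13.
§2 applies (level before this adjustment is 13 < 21, so +1): 13 + 1 = 14.
§3 applies: 14 − 3 = 11.
§4 applies: 11 + 2 = 13.
§5 applies: 13 + 4 = 17.
§6 applies (level before this adjustment is 17 < 18, so +2): 17 + 2 = 19.
Final offense level: 19.
Criminal history: 7 prior points → Category II (2-7).
Level 19 falls in the 14-19 band.
Grid: Level 14-19 × Category II = 116-144 weeks.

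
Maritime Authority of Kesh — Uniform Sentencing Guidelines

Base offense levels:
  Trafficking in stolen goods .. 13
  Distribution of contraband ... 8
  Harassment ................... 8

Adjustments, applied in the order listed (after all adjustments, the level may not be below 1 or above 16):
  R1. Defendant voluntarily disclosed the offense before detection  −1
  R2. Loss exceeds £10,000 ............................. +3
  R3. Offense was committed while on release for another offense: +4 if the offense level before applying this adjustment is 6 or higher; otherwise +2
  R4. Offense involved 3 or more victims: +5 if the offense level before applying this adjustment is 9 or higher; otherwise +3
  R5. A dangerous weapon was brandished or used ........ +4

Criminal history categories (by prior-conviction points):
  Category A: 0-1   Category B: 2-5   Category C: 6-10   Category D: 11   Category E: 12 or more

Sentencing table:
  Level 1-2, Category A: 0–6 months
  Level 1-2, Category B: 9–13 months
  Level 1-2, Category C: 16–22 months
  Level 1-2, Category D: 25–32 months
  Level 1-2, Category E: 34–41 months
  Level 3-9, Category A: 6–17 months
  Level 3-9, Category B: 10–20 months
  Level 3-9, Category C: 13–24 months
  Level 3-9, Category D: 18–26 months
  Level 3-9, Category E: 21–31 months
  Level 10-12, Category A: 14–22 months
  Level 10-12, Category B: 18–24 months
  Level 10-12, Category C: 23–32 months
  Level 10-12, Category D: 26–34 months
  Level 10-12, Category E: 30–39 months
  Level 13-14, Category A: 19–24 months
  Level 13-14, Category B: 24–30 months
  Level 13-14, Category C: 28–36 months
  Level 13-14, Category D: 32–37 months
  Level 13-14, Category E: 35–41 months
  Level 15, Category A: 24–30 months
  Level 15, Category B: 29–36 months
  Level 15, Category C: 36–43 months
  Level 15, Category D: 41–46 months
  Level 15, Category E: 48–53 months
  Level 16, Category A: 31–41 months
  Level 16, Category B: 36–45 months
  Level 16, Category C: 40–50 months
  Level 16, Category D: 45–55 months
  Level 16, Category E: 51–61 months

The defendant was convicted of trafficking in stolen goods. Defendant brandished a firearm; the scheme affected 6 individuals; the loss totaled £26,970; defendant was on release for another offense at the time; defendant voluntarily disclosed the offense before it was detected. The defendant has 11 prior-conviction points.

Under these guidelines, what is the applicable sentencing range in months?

45-55 months

Base offense level for trafficking in stolen goods: 13.
R1 applies: 13 − 1 = 12.
R2 applies: 12 + 3 = 15.
R3 applies (level before this adjustment is 15 ≥ 6, so +4): 15 + 4 = 19.
R4 applies (level before this adjustment is 19 ≥ 9, so +5): 19 + 5 = 24.
R5 applies: 24 + 4 = 28.
Level 28 exceeds the maximum of 16; capped at 16.
Final offense level: 16.
Criminal history: 11 prior points → Category D (11).
Level 16 falls in the 16 band.
Grid: Level 16 × Category D = 45-55 months.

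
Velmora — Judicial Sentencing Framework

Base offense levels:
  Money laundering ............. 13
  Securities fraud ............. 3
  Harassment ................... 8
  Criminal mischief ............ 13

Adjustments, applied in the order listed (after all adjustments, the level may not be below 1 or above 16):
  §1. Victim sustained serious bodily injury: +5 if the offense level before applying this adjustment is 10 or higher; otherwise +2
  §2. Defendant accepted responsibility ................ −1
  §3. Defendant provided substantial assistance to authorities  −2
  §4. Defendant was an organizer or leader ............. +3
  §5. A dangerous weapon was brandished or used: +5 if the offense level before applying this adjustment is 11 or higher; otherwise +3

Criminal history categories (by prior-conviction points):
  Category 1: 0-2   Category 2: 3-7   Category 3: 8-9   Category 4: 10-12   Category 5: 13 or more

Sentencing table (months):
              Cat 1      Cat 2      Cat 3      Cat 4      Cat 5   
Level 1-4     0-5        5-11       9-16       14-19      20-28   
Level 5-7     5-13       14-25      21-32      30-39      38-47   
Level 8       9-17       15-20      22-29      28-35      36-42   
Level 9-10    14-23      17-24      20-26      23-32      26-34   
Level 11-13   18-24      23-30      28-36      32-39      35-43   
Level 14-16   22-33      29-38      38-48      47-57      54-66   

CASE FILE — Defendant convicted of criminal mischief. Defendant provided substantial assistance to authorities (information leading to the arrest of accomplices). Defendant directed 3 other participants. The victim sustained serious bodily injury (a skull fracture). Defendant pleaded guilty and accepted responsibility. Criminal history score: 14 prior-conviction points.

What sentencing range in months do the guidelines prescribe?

54-66 months

Base offense level for criminal mischief: 13.
§1 applies (level before this adjustment is 13 ≥ 10, so +5): 13 + 5 = 18.
§2 applies: 18 − 1 = 17.
§3 applies: 17 − 2 = 15.
§4 applies: 15 + 3 = 18.
§5 does not apply.
Level 18 exceeds the maximum of 16; capped at 16.
Final offense level: 16.
Criminal history: 14 prior points → Category 5 (13+).
Level 16 falls in the 14-16 band.
Grid: Level 14-16 × Category 5 = 54-66 months.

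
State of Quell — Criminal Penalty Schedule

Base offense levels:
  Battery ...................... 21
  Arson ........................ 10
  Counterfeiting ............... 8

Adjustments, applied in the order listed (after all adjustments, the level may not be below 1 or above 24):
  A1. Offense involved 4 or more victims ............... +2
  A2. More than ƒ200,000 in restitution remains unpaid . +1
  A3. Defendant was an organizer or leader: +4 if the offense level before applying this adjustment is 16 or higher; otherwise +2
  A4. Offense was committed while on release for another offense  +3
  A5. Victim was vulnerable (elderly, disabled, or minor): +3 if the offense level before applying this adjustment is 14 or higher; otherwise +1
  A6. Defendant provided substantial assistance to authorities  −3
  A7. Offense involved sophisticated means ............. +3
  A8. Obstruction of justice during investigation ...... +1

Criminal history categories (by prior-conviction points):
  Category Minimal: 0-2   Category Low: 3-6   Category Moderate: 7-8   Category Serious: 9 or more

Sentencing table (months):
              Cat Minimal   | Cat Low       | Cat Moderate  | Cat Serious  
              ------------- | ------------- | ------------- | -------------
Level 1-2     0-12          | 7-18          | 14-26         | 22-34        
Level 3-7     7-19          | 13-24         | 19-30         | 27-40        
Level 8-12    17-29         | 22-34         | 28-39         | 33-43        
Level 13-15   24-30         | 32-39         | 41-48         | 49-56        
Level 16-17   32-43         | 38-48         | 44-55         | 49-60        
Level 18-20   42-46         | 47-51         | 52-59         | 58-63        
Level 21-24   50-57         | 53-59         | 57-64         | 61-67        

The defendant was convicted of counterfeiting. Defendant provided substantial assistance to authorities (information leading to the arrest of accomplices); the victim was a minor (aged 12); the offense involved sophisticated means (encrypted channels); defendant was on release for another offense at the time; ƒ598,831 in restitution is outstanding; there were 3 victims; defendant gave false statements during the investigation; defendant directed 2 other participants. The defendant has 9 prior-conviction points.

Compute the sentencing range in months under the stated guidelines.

Base offense level for counterfeiting: 8.
A1 does not apply.
A2 applies: 8 + 1 = 9.
A3 applies (level before this adjustment is 9 < 16, so +2): 9 + 2 = 11.
A4 applies: 11 + 3 = 14.
A5 applies (level before this adjustment is 14 ≥ 14, so +3): 14 + 3 = 17.
A6 applies: 17 − 3 = 14.
A7 applies: 14 + 3 = 17.
A8 applies: 17 + 1 = 18.
Final offense level: 18.
Criminal history: 9 prior points → Category Serious (9+).
Level 18 falls in the 18-20 band.
Grid: Level 18-20 × Category Serious = 58-63 months.

58-63 months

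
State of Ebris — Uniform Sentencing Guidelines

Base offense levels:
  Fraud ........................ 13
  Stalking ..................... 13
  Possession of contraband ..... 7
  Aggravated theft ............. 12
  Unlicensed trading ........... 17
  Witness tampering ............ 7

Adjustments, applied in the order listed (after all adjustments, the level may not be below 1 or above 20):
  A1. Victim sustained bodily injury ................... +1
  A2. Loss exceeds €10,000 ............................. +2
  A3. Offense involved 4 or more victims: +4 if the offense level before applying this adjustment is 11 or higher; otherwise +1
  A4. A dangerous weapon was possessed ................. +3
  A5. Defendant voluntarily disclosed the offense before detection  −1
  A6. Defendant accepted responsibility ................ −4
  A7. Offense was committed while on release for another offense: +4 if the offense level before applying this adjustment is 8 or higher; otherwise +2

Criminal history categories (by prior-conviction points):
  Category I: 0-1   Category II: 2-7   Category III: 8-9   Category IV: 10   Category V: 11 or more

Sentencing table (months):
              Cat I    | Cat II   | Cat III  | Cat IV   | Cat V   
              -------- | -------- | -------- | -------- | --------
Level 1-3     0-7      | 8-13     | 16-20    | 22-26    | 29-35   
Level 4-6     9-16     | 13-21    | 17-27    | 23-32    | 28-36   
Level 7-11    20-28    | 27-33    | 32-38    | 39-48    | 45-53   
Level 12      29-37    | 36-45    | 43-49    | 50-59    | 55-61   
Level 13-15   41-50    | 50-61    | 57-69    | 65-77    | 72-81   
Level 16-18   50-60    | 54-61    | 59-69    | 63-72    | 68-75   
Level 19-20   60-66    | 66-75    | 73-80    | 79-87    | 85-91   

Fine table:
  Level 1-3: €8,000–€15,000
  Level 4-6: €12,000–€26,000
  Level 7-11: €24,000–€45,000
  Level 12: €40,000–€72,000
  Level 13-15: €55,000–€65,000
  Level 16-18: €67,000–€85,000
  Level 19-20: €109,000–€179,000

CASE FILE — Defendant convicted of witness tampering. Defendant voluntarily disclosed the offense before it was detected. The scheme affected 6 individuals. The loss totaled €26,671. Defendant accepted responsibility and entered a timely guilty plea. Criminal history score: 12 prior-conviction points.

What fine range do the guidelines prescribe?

Base offense level for witness tampering: 7.
A1 does not apply.
A2 applies: 7 + 2 = 9.
A3 applies (level before this adjustment is 9 < 11, so +1): 9 + 1 = 10.
A5 applies: 10 − 1 = 9.
A6 applies: 9 − 4 = 5.
A7 does not apply.
Final offense level: 5.
Level 5 falls in the 4-6 band.
Fine table: Level 4-6 → €12,000–€26,000.

€12,000–€26,000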